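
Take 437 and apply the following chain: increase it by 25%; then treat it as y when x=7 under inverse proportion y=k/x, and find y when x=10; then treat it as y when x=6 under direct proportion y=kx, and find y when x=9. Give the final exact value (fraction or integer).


Start with 437.
Step 1: Increase by 25%: 437 * 125/100 = 2185/4
Step 2: Inverse prop: k = (2185/4)*7; new y = k/10 = 2185/4*7/10 = 3059/8
Step 3: Direct prop: k = (3059/8)/6; new y = k*9 = 3059/8*9/6 = 9177/16
Final result = 9177/16

9177/16


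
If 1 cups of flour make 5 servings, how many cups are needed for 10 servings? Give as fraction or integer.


Original: 1 cups for 5 servings
Target servings = 10
Scaling factor = 10/5
New amount = 1 * 10/5
= 10/5
= 2 cups

2


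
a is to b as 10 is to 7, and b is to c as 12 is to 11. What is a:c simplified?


Given a:b = 10:7 and b:c = 12:11
Make b consistent. Multiply first ratio by 12: a:b = 120:84
Multiply second ratio by 7: b:c = 84:77
Now b = 84 in both, so a:b:c = 120:84:77
Therefore a:c = 120:77
Simplify by GCD: a:c = 120:77

120:77


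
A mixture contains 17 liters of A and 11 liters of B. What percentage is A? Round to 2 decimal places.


Volume of A = 17 L
Volume of B = 11 L
Total volume = 17 + 11 = 28 L
Percentage of A = (17/28) * 100
= 60.71%

60.71


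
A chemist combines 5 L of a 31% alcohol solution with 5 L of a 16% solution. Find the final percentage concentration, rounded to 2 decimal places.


Solute in mixture 1 = 31% of 5 L = 5*31/100 = 31/20 L
Solute in mixture 2 = 16% of 5 L = 5*16/100 = 4/5 L
Total solute = 31/20 + 4/5 = 47/20 L
Total volume = 5 + 5 = 10 L
Final concentration = 47/20/10 * 100 = 23.50%

23.50


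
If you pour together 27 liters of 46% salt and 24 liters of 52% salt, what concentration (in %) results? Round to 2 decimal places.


Solute in mixture 1 = 46% of 27 L = 27*46/100 = 621/50 L
Solute in mixture 2 = 52% of 24 L = 24*52/100 = 312/25 L
Total solute = 621/50 + 312/25 = 249/10 L
Total volume = 27 + 24 = 51 L
Final concentration = 249/10/51 * 100 = 48.82%

48.82


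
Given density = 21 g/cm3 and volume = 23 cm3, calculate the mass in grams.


Using mass = density * volume
Density = 21 g/cm3
Volume = 23 cm3
Mass = 21 * 23
= 483 g

483


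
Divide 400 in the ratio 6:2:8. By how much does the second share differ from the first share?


Total parts = 6 + 2 + 8 = 16
Value per part = 400 / 16 = 25
Shares: 6*25=150, 2*25=50, 8*25=200
Second share = 50, first share = 150
Difference = |50 - 150| = 100

100


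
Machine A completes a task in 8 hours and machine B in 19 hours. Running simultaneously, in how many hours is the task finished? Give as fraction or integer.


Rate of A = 1/8 job per hour
Rate of B = 1/19 job per hour
Combined rate = 1/8 + 1/19
Find common denominator: (19 + 8)/(8*19) = 27/152
Combined rate = 27/152 job per hour
Time together = 1 / (27/152) = 152/27 hours

152/27


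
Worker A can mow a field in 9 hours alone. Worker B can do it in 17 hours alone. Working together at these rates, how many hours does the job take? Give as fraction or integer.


Rate of A = 1/9 job per hour
Rate of B = 1/17 job per hour
Combined rate = 1/9 + 1/17
Find common denominator: (17 + 9)/(9*17) = 26/153
Combined rate = 26/153 job per hour
Time together = 1 / (26/153) = 153/26 hours

153/26


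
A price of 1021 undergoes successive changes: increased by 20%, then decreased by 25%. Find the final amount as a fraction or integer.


Start: 1021
Step 1: increase by 20% => multiply by 120/100
  1021 * 120/100 = 6126/5
Step 2: decrease by 25% => multiply by 75/100
  6126/5 * 75/100 = 9189/10
Final value = 9189/10

9189/10


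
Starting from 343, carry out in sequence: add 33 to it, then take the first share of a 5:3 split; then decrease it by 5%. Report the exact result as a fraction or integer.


Start with 343.
Step 1: Add 33: 343+33=376; split 5:3 first = 376*5/8 = 235
Step 2: Decrease by 5%: 235 * 95/100 = 893/4
Final result = 893/4

893/4


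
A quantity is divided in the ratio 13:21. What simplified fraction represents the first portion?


Total parts = 13 + 21 = 34
First part fraction = 13/34
Simplify: 13/34 = 13/34

13/34


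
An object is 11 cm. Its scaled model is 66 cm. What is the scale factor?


Original length = 11 cm
Scaled length = 66 cm
Scale factor = 66 / 11
= 6

6


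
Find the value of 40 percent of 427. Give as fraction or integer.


Compute 40% of 427
Convert percentage: 40% = 40/100
Multiply: 427 * 40/100
= 17080/100
= 854/5

854/5


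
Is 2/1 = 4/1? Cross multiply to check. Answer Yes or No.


Cross multiply to check 2/1 = 4/1
Left cross product: 2 * 1 = 2
Right cross product: 1 * 4 = 4
2 != 4
Not equal, so proportions differ => No

No


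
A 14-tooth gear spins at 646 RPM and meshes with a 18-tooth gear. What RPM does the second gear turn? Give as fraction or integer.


Gear ratio: teeth_A * RPM_A = teeth_B * RPM_B
14 * 646 = 18 * RPM_B
9044 = 18 * RPM_B
RPM_B = 9044 / 18
RPM_B = 4522/9

4522/9


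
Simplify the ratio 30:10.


Find GCD(30, 10)
GCD = 10
Divide both by 10: 30/10 = 3, 10/10 = 1
Simplified ratio = 3:1

3:1


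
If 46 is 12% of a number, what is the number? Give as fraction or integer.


Given: 46 is 12% of the whole
Set up: 46 = 12/100 * whole
whole = 46 * 100 / 12
whole = 4600 / 12
whole = 1150/3

1150/3


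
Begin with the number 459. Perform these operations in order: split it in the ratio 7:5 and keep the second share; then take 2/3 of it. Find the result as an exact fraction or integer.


Start with 459.
Step 1: Split 7:5, second share = 459 * 5/12 = 765/4
Step 2: Take 2/3: 765/4 * 2/3 = 255/2
Final result = 255/2

255/2


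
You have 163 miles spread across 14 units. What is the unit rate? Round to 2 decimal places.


Total miles = 163
Number of units = 14
Unit rate = 163 / 14
= 11.64 miles per unit

11.64


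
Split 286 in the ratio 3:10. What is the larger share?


Total parts = 3 + 10 = 13
Value per part = 286 / 13 = 22
First share = 3 * 22 = 66
Second share = 10 * 22 = 220
Larger share = 220

220


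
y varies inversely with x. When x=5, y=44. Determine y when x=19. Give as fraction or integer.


Inverse proportion: y = k/x
Find k: k = 5 * 44 = 220
Compute y at x=19: y = 220/19
y = 220/19

220/19


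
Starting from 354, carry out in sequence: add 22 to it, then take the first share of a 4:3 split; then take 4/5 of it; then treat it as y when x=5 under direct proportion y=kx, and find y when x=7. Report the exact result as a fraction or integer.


Start with 354.
Step 1: Add 22: 354+22=376; split 4:3 first = 376*4/7 = 1504/7
Step 2: Take 4/5: 1504/7 * 4/5 = 6016/35
Step 3: Direct prop: k = (6016/35)/5; new y = k*7 = 6016/35*7/5 = 6016/25
Final result = 6016/25

6016/25


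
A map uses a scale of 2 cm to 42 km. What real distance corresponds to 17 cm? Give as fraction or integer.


Map scale: 2 cm = 42 km
Measured distance on map = 17 cm
Set up proportion: 17 * 42 / 2
= 714 / 2
= 357 km

357


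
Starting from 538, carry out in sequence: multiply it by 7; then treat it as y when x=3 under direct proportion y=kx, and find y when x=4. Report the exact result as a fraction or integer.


Start with 538.
Step 1: Multiply by 7: 538 * 7 = 3766
Step 2: Direct prop: k = (3766)/3; new y = k*4 = 3766*4/3 = 15064/3
Final result = 15064/3

15064/3


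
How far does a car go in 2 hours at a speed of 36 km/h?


Using distance = speed * time
Speed = 36 km/h
Time = 2 hours
Distance = 36 * 2
= 72 km

72


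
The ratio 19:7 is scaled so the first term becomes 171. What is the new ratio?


Original ratio: 19:7
First term target: 171
Scale factor = 171 / 19 = 9
Multiply second term: 7 * 9 = 63
Equivalent ratio = 171:63

171:63


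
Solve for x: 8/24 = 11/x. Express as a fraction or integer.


Setting up: 8/24 = 11/x
Cross multiply: 8 * x = 24 * 11
8x = 264
x = 264/8
x = 33

33


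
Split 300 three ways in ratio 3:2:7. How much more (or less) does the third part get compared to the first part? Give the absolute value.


Total parts = 3 + 2 + 7 = 12
Value per part = 300 / 12 = 25
Shares: 3*25=75, 2*25=50, 7*25=175
Third share = 175, first share = 75
Difference = |175 - 75| = 100

100


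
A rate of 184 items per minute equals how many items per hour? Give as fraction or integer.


Converting from per minute to per hour
Rate = 184 items per minute
Multiply by 60: 184 * 60
= 11040 items per hour

11040


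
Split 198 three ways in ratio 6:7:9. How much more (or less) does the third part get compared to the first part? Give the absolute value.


Total parts = 6 + 7 + 9 = 22
Value per part = 198 / 22 = 9
Shares: 6*9=54, 7*9=63, 9*9=81
Third share = 81, first share = 54
Difference = |81 - 54| = 27

27


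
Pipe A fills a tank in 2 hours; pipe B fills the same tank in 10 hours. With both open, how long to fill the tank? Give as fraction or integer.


Rate of A = 1/2 job per hour
Rate of B = 1/10 job per hour
Combined rate = 1/2 + 1/10
Find common denominator: (10 + 2)/(2*10) = 12/20
Combined rate = 3/5 job per hour
Time together = 1 / (3/5) = 5/3 hours

5/3


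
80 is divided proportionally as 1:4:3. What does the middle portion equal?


Ratio = 1:4:3
Total parts = 1 + 4 + 3 = 8
Value per part = 80 / 8 = 10
First share = 1 * 10 = 10
Middle share = 4 * 10 = 40
Third share = 3 * 10 = 30

40


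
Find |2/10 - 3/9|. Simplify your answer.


Simplify: 2/10 = 1/5 and 3/9 = 1/3
Find common denominator: LCD = 15
Convert: 3/15 and 5/15
Difference = |3 - 5|/15 = 2/15
Simplified = 2/15

2/15


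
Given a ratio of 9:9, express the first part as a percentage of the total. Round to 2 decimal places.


Total parts = 9 + 9 = 18
First part fraction = 9/18
Percentage = (9/18) * 100
= 0.5 * 100
= 50.00%

50.00


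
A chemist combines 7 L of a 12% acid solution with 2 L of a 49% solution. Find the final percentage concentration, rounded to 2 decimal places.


Solute in mixture 1 = 12% of 7 L = 7*12/100 = 21/25 L
Solute in mixture 2 = 49% of 2 L = 2*49/100 = 49/50 L
Total solute = 21/25 + 49/50 = 91/50 L
Total volume = 7 + 2 = 9 L
Final concentration = 91/50/9 * 100 = 20.22%

20.22


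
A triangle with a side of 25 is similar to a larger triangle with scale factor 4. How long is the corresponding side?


Similar triangles have proportional sides
Scale factor = 4
Smaller side = 25
Corresponding larger side = 25 * 4
= 100

100


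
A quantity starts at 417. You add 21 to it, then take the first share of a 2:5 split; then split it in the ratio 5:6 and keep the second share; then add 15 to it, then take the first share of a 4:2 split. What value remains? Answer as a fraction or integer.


Start with 417.
Step 1: Add 21: 417+21=438; split 2:5 first = 438*2/7 = 876/7
Step 2: Split 5:6, second share = 876/7 * 6/11 = 5256/77
Step 3: Add 15: 5256/77+15=6411/77; split 4:2 first = 6411/77*4/6 = 4274/77
Final result = 4274/77

4274/77


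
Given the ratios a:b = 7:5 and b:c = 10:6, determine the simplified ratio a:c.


Given a:b = 7:5 and b:c = 10:6
Make b consistent. Multiply first ratio by 10: a:b = 70:50
Multiply second ratio by 5: b:c = 50:30
Now b = 50 in both, so a:b:c = 70:50:30
Therefore a:c = 70:30
Simplify by GCD: a:c = 7:3

7:3


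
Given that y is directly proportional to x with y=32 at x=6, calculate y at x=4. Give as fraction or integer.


Direct proportion: y = kx
Find k: k = 32/6 = 16/3
Compute y at x=4: y = 16/3 * 4
y = 64/3

64/3


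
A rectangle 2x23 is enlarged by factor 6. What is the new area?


Original dimensions: 2 x 23
Enlargement factor = 6
New width = 2 * 6 = 12
New height = 23 * 6 = 138
New area = 12 * 138 = 1656

1656


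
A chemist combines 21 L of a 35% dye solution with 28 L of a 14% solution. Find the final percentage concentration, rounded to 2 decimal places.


Solute in mixture 1 = 35% of 21 L = 21*35/100 = 147/20 L
Solute in mixture 2 = 14% of 28 L = 28*14/100 = 98/25 L
Total solute = 147/20 + 98/25 = 1127/100 L
Total volume = 21 + 28 = 49 L
Final concentration = 1127/100/49 * 100 = 23.00%

23.00


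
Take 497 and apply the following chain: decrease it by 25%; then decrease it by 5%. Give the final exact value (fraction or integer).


Start with 497.
Step 1: Decrease by 25%: 497 * 75/100 = 1491/4
Step 2: Decrease by 5%: 1491/4 * 95/100 = 28329/80
Final result = 28329/80

28329/80


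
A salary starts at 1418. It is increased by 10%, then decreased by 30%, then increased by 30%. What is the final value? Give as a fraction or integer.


Start: 1418
Step 1: increase by 10% => multiply by 110/100
  1418 * 110/100 = 7799/5
Step 2: decrease by 30% => multiply by 70/100
  7799/5 * 70/100 = 54593/50
Step 3: increase by 30% => multiply by 130/100
  54593/50 * 130/100 = 709709/500
Final value = 709709/500

709709/500


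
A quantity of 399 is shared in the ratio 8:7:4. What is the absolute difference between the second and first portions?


Total parts = 8 + 7 + 4 = 19
Value per part = 399 / 19 = 21
Shares: 8*21=168, 7*21=147, 4*21=84
Second share = 147, first share = 168
Difference = |147 - 168| = 21

21


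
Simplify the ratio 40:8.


Find GCD(40, 8)
GCD = 8
Divide both by 8: 40/8 = 5, 8/8 = 1
Simplified ratio = 5:1

5:1


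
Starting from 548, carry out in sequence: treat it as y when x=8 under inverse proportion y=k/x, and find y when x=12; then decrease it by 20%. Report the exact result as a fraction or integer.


Start with 548.
Step 1: Inverse prop: k = (548)*8; new y = k/12 = 548*8/12 = 1096/3
Step 2: Decrease by 20%: 1096/3 * 80/100 = 4384/15
Final result = 4384/15

4384/15


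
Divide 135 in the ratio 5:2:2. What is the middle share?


Ratio = 5:2:2
Total parts = 5 + 2 + 2 = 9
Value per part = 135 / 9 = 15
First share = 5 * 15 = 75
Middle share = 2 * 15 = 30
Third share = 2 * 15 = 30

30


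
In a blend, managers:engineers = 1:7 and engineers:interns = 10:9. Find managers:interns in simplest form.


Given a:b = 1:7 and b:c = 10:9
Make b consistent. Multiply first ratio by 10: a:b = 10:70
Multiply second ratio by 7: b:c = 70:63
Now b = 70 in both, so a:b:c = 10:70:63
Therefore a:c = 10:63
Simplify by GCD: a:c = 10:63

10:63


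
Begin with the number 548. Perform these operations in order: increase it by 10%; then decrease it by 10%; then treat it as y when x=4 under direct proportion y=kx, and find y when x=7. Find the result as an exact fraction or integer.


Start with 548.
Step 1: Increase by 10%: 548 * 110/100 = 3014/5
Step 2: Decrease by 10%: 3014/5 * 90/100 = 13563/25
Step 3: Direct prop: k = (13563/25)/4; new y = k*7 = 13563/25*7/4 = 94941/100
Final result = 94941/100

94941/100


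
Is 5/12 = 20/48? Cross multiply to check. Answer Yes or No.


Cross multiply to check 5/12 = 20/48
Left cross product: 5 * 48 = 240
Right cross product: 12 * 20 = 240
240 = 240
Equal, so proportions match => Yes

Yes


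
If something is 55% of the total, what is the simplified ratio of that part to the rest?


Part = 55%, Remainder = 45%
Ratio = 55:45
GCD(55, 45) = 5
Simplify: 11:9 = 11:9

11:9


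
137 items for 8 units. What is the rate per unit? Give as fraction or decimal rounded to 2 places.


Total items = 137
Number of units = 8
Unit rate = 137 / 8
= 17.13 items per unit

17.13


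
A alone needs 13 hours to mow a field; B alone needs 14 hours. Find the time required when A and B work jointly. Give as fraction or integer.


Rate of A = 1/13 job per hour
Rate of B = 1/14 job per hour
Combined rate = 1/13 + 1/14
Find common denominator: (14 + 13)/(13*14) = 27/182
Combined rate = 27/182 job per hour
Time together = 1 / (27/182) = 182/27 hours

182/27


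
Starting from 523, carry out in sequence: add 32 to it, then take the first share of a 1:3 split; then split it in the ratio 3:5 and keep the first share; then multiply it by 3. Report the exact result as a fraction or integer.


Start with 523.
Step 1: Add 32: 523+32=555; split 1:3 first = 555*1/4 = 555/4
Step 2: Split 3:5, first share = 555/4 * 3/8 = 1665/32
Step 3: Multiply by 3: 1665/32 * 3 = 4995/32
Final result = 4995/32

4995/32


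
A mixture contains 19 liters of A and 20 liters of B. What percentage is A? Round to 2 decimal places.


Volume of A = 19 L
Volume of B = 20 L
Total volume = 19 + 20 = 39 L
Percentage of A = (19/39) * 100
= 48.72%

48.72


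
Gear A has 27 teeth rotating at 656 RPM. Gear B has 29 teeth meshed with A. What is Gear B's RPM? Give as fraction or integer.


Gear ratio: teeth_A * RPM_A = teeth_B * RPM_B
27 * 656 = 29 * RPM_B
17712 = 29 * RPM_B
RPM_B = 17712 / 29
RPM_B = 17712/29

17712/29


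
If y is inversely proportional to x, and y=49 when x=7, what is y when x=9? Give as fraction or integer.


Inverse proportion: y = k/x
Find k: k = 7 * 49 = 343
Compute y at x=9: y = 343/9
y = 343/9

343/9


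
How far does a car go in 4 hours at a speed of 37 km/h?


Using distance = speed * time
Speed = 37 km/h
Time = 4 hours
Distance = 37 * 4
= 148 km

148


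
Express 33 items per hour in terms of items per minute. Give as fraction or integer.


Converting from per hour to per minute
Rate = 33 items per hour
Divide by 60: 33/60
= 11/20 items per minute

11/20


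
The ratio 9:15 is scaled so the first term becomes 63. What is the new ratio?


Original ratio: 9:15
First term target: 63
Scale factor = 63 / 9 = 7
Multiply second term: 15 * 7 = 105
Equivalent ratio = 63:105

63:105


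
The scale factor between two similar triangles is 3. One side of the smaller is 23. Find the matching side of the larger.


Similar triangles have proportional sides
Scale factor = 3
Smaller side = 23
Corresponding larger side = 23 * 3
= 69

69


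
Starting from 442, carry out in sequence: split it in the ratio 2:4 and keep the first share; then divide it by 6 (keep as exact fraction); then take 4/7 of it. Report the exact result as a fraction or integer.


Start with 442.
Step 1: Split 2:4, first share = 442 * 2/6 = 442/3
Step 2: Divide by 6: 442/3 / 6 = 221/9
Step 3: Take 4/7: 221/9 * 4/7 = 884/63
Final result = 884/63

884/63


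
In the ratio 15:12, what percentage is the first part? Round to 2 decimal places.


Total parts = 15 + 12 = 27
First part fraction = 15/27
Percentage = (15/27) * 100
= 0.555556 * 100
= 55.56%

55.56


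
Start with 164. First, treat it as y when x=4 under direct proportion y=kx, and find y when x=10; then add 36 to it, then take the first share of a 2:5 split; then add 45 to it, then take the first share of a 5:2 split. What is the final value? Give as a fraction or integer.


Start with 164.
Step 1: Direct prop: k = (164)/4; new y = k*10 = 164*10/4 = 410
Step 2: Add 36: 410+36=446; split 2:5 first = 446*2/7 = 892/7
Step 3: Add 45: 892/7+45=1207/7; split 5:2 first = 1207/7*5/7 = 6035/49
Final result = 6035/49

6035/49


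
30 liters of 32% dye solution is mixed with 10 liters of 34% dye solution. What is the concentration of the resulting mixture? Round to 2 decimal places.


Solute in mixture 1 = 32% of 30 L = 30*32/100 = 48/5 L
Solute in mixture 2 = 34% of 10 L = 10*34/100 = 17/5 L
Total solute = 48/5 + 17/5 = 13 L
Total volume = 30 + 10 = 40 L
Final concentration = 13/40 * 100 = 32.50%

32.50


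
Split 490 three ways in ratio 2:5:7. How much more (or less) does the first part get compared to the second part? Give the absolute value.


Total parts = 2 + 5 + 7 = 14
Value per part = 490 / 14 = 35
Shares: 2*35=70, 5*35=175, 7*35=245
First share = 70, second share = 175
Difference = |70 - 175| = 105

105


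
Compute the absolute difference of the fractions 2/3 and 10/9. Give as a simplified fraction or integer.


Simplify: 2/3 = 2/3 and 10/9 = 10/9
Find common denominator: LCD = 9
Convert: 6/9 and 10/9
Difference = |6 - 10|/9 = 4/9
Simplified = 4/9

4/9


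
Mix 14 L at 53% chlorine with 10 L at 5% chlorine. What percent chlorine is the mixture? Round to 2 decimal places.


Solute in mixture 1 = 53% of 14 L = 14*53/100 = 371/50 L
Solute in mixture 2 = 5% of 10 L = 10*5/100 = 1/2 L
Total solute = 371/50 + 1/2 = 198/25 L
Total volume = 14 + 10 = 24 L
Final concentration = 198/25/24 * 100 = 33.00%

33.00


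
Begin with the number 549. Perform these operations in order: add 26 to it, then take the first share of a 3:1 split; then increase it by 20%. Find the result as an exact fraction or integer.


Start with 549.
Step 1: Add 26: 549+26=575; split 3:1 first = 575*3/4 = 1725/4
Step 2: Increase by 20%: 1725/4 * 120/100 = 1035/2
Final result = 1035/2

1035/2


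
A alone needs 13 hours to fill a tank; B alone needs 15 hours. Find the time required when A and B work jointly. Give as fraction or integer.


Rate of A = 1/13 job per hour
Rate of B = 1/15 job per hour
Combined rate = 1/13 + 1/15
Find common denominator: (15 + 13)/(13*15) = 28/195
Combined rate = 28/195 job per hour
Time together = 1 / (28/195) = 195/28 hours

195/28


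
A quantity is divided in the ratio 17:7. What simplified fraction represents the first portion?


Total parts = 17 + 7 = 24
First part fraction = 17/24
Simplify: 17/24 = 17/24

17/24


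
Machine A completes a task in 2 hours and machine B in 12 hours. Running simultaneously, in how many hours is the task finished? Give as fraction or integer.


Rate of A = 1/2 job per hour
Rate of B = 1/12 job per hour
Combined rate = 1/2 + 1/12
Find common denominator: (12 + 2)/(2*12) = 14/24
Combined rate = 7/12 job per hour
Time together = 1 / (7/12) = 12/7 hours

12/7


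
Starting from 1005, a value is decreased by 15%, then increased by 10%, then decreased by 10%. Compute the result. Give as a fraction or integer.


Start: 1005
Step 1: decrease by 15% => multiply by 85/100
  1005 * 85/100 = 3417/4
Step 2: increase by 10% => multiply by 110/100
  3417/4 * 110/100 = 37587/40
Step 3: decrease by 10% => multiply by 90/100
  37587/40 * 90/100 = 338283/400
Final value = 338283/400

338283/400


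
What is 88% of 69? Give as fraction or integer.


Compute 88% of 69
Convert percentage: 88% = 88/100
Multiply: 69 * 88/100
= 6072/100
= 1518/25

1518/25


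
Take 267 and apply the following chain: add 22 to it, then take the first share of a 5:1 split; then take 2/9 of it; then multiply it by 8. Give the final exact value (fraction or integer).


Start with 267.
Step 1: Add 22: 267+22=289; split 5:1 first = 289*5/6 = 1445/6
Step 2: Take 2/9: 1445/6 * 2/9 = 1445/27
Step 3: Multiply by 8: 1445/27 * 8 = 11560/27
Final result = 11560/27

11560/27


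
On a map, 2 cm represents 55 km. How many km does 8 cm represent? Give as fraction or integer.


Map scale: 2 cm = 55 km
Measured distance on map = 8 cm
Set up proportion: 8 * 55 / 2
= 440 / 2
= 220 km

220


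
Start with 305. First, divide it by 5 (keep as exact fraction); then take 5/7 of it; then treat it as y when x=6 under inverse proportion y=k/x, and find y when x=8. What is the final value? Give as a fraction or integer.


Start with 305.
Step 1: Divide by 5: 305 / 5 = 61
Step 2: Take 5/7: 61 * 5/7 = 305/7
Step 3: Inverse prop: k = (305/7)*6; new y = k/8 = 305/7*6/8 = 915/28
Final result = 915/28

915/28


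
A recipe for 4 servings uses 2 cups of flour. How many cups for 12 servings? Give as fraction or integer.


Original: 2 cups for 4 servings
Target servings = 12
Scaling factor = 12/4
New amount = 2 * 12/4
= 24/4
= 6 cups

6


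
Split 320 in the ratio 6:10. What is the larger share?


Total parts = 6 + 10 = 16
Value per part = 320 / 16 = 20
First share = 6 * 20 = 120
Second share = 10 * 20 = 200
Larger share = 200

200


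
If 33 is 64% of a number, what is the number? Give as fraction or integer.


Given: 33 is 64% of the whole
Set up: 33 = 64/100 * whole
whole = 33 * 100 / 64
whole = 3300 / 64
whole = 825/16

825/16


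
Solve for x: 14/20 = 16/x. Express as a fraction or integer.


Setting up: 14/20 = 16/x
Cross multiply: 14 * x = 20 * 16
14x = 320
x = 320/14
x = 160/7

160/7


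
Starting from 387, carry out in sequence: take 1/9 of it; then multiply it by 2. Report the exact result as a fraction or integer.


Start with 387.
Step 1: Take 1/9: 387 * 1/9 = 43
Step 2: Multiply by 2: 43 * 2 = 86
Final result = 86

86


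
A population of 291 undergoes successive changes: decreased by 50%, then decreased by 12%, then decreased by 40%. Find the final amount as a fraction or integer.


Start: 291
Step 1: decrease by 50% => multiply by 50/100
  291 * 50/100 = 291/2
Step 2: decrease by 12% => multiply by 88/100
  291/2 * 88/100 = 3201/25
Step 3: decrease by 40% => multiply by 60/100
  3201/25 * 60/100 = 9603/125
Final value = 9603/125

9603/125


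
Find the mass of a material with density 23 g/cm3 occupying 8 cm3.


Using mass = density * volume
Density = 23 g/cm3
Volume = 8 cm3
Mass = 23 * 8
= 184 g

184


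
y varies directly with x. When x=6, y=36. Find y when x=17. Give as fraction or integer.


Direct proportion: y = kx
Find k: k = 36/6 = 6
Compute y at x=17: y = 6 * 17
y = 102

102


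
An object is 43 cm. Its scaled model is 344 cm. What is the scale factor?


Original length = 43 cm
Scaled length = 344 cm
Scale factor = 344 / 43
= 8

8


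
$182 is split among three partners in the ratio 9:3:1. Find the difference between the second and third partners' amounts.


Total parts = 9 + 3 + 1 = 13
Value per part = 182 / 13 = 14
Shares: 9*14=126, 3*14=42, 1*14=14
Second share = 42, third share = 14
Difference = |42 - 14| = 28

28


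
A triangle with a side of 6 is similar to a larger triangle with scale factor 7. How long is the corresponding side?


Similar triangles have proportional sides
Scale factor = 7
Smaller side = 6
Corresponding larger side = 6 * 7
= 42

42


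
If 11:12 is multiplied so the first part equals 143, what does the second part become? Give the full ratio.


Original ratio: 11:12
First term target: 143
Scale factor = 143 / 11 = 13
Multiply second term: 12 * 13 = 156
Equivalent ratio = 143:156

143:156


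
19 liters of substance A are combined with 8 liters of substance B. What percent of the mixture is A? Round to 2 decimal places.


Volume of A = 19 L
Volume of B = 8 L
Total volume = 19 + 8 = 27 L
Percentage of A = (19/27) * 100
= 70.37%

70.37


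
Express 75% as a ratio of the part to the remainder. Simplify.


Part = 75%, Remainder = 25%
Ratio = 75:25
GCD(75, 25) = 25
Simplify: 3:1 = 3:1

3:1


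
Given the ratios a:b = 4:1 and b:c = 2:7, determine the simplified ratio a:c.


Given a:b = 4:1 and b:c = 2:7
Make b consistent. Multiply first ratio by 2: a:b = 8:2
Multiply second ratio by 1: b:c = 2:7
Now b = 2 in both, so a:b:c = 8:2:7
Therefore a:c = 8:7
Simplify by GCD: a:c = 8:7

8:7


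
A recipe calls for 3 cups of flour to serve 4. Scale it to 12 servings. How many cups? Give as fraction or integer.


Original: 3 cups for 4 servings
Target servings = 12
Scaling factor = 12/4
New amount = 3 * 12/4
= 36/4
= 9 cups

9


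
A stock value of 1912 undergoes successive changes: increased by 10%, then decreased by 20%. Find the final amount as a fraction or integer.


Start: 1912
Step 1: increase by 10% => multiply by 110/100
  1912 * 110/100 = 10516/5
Step 2: decrease by 20% => multiply by 80/100
  10516/5 * 80/100 = 42064/25
Final value = 42064/25

42064/25


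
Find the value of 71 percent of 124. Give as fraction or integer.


Compute 71% of 124
Convert percentage: 71% = 71/100
Multiply: 124 * 71/100
= 8804/100
= 2201/25

2201/25


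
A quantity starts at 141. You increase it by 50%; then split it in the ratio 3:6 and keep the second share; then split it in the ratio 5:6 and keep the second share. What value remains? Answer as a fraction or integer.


Start with 141.
Step 1: Increase by 50%: 141 * 150/100 = 423/2
Step 2: Split 3:6, second share = 423/2 * 6/9 = 141
Step 3: Split 5:6, second share = 141 * 6/11 = 846/11
Final result = 846/11

846/11


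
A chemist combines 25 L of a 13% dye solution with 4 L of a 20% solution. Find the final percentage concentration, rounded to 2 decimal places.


Solute in mixture 1 = 13% of 25 L = 25*13/100 = 13/4 L
Solute in mixture 2 = 20% of 4 L = 4*20/100 = 4/5 L
Total solute = 13/4 + 4/5 = 81/20 L
Total volume = 25 + 4 = 29 L
Final concentration = 81/20/29 * 100 = 13.97%

13.97


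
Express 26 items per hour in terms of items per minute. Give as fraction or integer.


Converting from per hour to per minute
Rate = 26 items per hour
Divide by 60: 26/60
= 13/30 items per minute

13/30


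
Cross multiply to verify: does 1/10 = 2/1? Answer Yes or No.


Cross multiply to check 1/10 = 2/1
Left cross product: 1 * 1 = 1
Right cross product: 10 * 2 = 20
1 != 20
Not equal, so proportions differ => No

No


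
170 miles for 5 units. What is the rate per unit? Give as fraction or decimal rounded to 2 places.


Total miles = 170
Number of units = 5
Unit rate = 170 / 5
= 34 miles per unit

34


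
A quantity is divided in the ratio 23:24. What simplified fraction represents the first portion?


Total parts = 23 + 24 = 47
First part fraction = 23/47
Simplify: 23/47 = 23/47

23/47


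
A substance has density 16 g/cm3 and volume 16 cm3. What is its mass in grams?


Using mass = density * volume
Density = 16 g/cm3
Volume = 16 cm3
Mass = 16 * 16
= 256 g

256


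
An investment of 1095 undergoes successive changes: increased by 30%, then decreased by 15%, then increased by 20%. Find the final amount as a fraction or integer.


Start: 1095
Step 1: increase by 30% => multiply by 130/100
  1095 * 130/100 = 2847/2
Step 2: decrease by 15% => multiply by 85/100
  2847/2 * 85/100 = 48399/40
Step 3: increase by 20% => multiply by 120/100
  48399/40 * 120/100 = 145197/100
Final value = 145197/100

145197/100


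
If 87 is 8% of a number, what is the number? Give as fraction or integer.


Given: 87 is 8% of the whole
Set up: 87 = 8/100 * whole
whole = 87 * 100 / 8
whole = 8700 / 8
whole = 2175/2

2175/2


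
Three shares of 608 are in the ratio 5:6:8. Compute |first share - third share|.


Total parts = 5 + 6 + 8 = 19
Value per part = 608 / 19 = 32
Shares: 5*32=160, 6*32=192, 8*32=256
First share = 160, third share = 256
Difference = |160 - 256| = 96

96


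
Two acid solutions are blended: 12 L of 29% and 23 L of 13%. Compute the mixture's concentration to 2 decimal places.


Solute in mixture 1 = 29% of 12 L = 12*29/100 = 87/25 L
Solute in mixture 2 = 13% of 23 L = 23*13/100 = 299/100 L
Total solute = 87/25 + 299/100 = 647/100 L
Total volume = 12 + 23 = 35 L
Final concentration = 647/100/35 * 100 = 18.49%

18.49


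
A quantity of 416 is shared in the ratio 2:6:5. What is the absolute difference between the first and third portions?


Total parts = 2 + 6 + 5 = 13
Value per part = 416 / 13 = 32
Shares: 2*32=64, 6*32=192, 5*32=160
First share = 64, third share = 160
Difference = |64 - 160| = 96

96


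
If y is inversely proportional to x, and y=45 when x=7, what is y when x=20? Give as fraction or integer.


Inverse proportion: y = k/x
Find k: k = 7 * 45 = 315
Compute y at x=20: y = 315/20
y = 63/4

63/4


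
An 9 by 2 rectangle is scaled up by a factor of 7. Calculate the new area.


Original dimensions: 9 x 2
Enlargement factor = 7
New width = 9 * 7 = 63
New height = 2 * 7 = 14
New area = 63 * 14 = 882

882


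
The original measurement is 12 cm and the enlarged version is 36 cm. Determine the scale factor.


Original length = 12 cm
Scaled length = 36 cm
Scale factor = 36 / 12
= 3

3


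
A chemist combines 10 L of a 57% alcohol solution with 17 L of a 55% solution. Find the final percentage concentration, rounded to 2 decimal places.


Solute in mixture 1 = 57% of 10 L = 10*57/100 = 57/10 L
Solute in mixture 2 = 55% of 17 L = 17*55/100 = 187/20 L
Total solute = 57/10 + 187/20 = 301/20 L
Total volume = 10 + 17 = 27 L
Final concentration = 301/20/27 * 100 = 55.74%

55.74


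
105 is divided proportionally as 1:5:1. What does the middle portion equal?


Ratio = 1:5:1
Total parts = 1 + 5 + 1 = 7
Value per part = 105 / 7 = 15
First share = 1 * 15 = 15
Middle share = 5 * 15 = 75
Third share = 1 * 15 = 15

75


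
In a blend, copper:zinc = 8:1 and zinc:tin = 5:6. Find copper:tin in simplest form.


Given a:b = 8:1 and b:c = 5:6
Make b consistent. Multiply first ratio by 5: a:b = 40:5
Multiply second ratio by 1: b:c = 5:6
Now b = 5 in both, so a:b:c = 40:5:6
Therefore a:c = 40:6
Simplify by GCD: a:c = 20:3

20:3


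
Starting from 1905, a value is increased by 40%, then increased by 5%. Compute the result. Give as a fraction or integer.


Start: 1905
Step 1: increase by 40% => multiply by 140/100
  1905 * 140/100 = 2667
Step 2: increase by 5% => multiply by 105/100
  2667 * 105/100 = 56007/20
Final value = 56007/20

56007/20


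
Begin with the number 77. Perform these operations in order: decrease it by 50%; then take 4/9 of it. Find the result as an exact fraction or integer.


Start with 77.
Step 1: Decrease by 50%: 77 * 50/100 = 77/2
Step 2: Take 4/9: 77/2 * 4/9 = 154/9
Final result = 154/9

154/9


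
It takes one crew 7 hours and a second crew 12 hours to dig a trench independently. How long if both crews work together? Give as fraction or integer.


Rate of A = 1/7 job per hour
Rate of B = 1/12 job per hour
Combined rate = 1/7 + 1/12
Find common denominator: (12 + 7)/(7*12) = 19/84
Combined rate = 19/84 job per hour
Time together = 1 / (19/84) = 84/19 hours

84/19


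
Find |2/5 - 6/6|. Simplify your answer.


Simplify: 2/5 = 2/5 and 6/6 = 1
Find common denominator: LCD = 5
Convert: 2/5 and 5/5
Difference = |2 - 5|/5 = 3/5
Simplified = 3/5

3/5


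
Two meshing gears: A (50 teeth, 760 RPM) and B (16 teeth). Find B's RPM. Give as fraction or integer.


Gear ratio: teeth_A * RPM_A = teeth_B * RPM_B
50 * 760 = 16 * RPM_B
38000 = 16 * RPM_B
RPM_B = 38000 / 16
RPM_B = 2375

2375


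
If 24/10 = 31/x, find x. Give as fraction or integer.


Setting up: 24/10 = 31/x
Cross multiply: 24 * x = 10 * 31
24x = 310
x = 310/24
x = 155/12

155/12


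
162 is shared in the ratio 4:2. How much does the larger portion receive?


Total parts = 4 + 2 = 6
Value per part = 162 / 6 = 27
First share = 4 * 27 = 108
Second share = 2 * 27 = 54
Larger share = 108

108


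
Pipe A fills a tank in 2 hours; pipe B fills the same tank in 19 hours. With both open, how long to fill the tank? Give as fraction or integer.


Rate of A = 1/2 job per hour
Rate of B = 1/19 job per hour
Combined rate = 1/2 + 1/19
Find common denominator: (19 + 2)/(2*19) = 21/38
Combined rate = 21/38 job per hour
Time together = 1 / (21/38) = 38/21 hours

38/21


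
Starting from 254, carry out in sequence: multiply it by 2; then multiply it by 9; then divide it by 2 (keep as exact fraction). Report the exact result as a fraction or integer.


Start with 254.
Step 1: Multiply by 2: 254 * 2 = 508
Step 2: Multiply by 9: 508 * 9 = 4572
Step 3: Divide by 2: 4572 / 2 = 2286
Final result = 2286

2286


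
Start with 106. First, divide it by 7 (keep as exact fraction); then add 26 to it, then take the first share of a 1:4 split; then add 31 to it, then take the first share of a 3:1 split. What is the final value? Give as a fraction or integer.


Start with 106.
Step 1: Divide by 7: 106 / 7 = 106/7
Step 2: Add 26: 106/7+26=288/7; split 1:4 first = 288/7*1/5 = 288/35
Step 3: Add 31: 288/35+31=1373/35; split 3:1 first = 1373/35*3/4 = 4119/140
Final result = 4119/140

4119/140


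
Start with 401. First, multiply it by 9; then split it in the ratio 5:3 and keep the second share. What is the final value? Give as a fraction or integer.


Start with 401.
Step 1: Multiply by 9: 401 * 9 = 3609
Step 2: Split 5:3, second share = 3609 * 3/8 = 10827/8
Final result = 10827/8

10827/8


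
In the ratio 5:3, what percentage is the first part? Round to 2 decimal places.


Total parts = 5 + 3 = 8
First part fraction = 5/8
Percentage = (5/8) * 100
= 0.625 * 100
= 62.50%

62.50


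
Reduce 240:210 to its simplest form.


Find GCD(240, 210)
GCD = 30
Divide both by 30: 240/30 = 8, 210/30 = 7
Simplified ratio = 8:7

8:7


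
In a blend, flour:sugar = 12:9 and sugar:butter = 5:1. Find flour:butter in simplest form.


Given a:b = 12:9 and b:c = 5:1
Make b consistent. Multiply first ratio by 5: a:b = 60:45
Multiply second ratio by 9: b:c = 45:9
Now b = 45 in both, so a:b:c = 60:45:9
Therefore a:c = 60:9
Simplify by GCD: a:c = 20:3

20:3


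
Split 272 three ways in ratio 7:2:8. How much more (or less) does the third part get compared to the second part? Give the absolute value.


Total parts = 7 + 2 + 8 = 17
Value per part = 272 / 17 = 16
Shares: 7*16=112, 2*16=32, 8*16=128
Third share = 128, second share = 32
Difference = |128 - 32| = 96

96


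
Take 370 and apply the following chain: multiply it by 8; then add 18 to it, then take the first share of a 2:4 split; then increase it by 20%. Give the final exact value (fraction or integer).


Start with 370.
Step 1: Multiply by 8: 370 * 8 = 2960
Step 2: Add 18: 2960+18=2978; split 2:4 first = 2978*2/6 = 2978/3
Step 3: Increase by 20%: 2978/3 * 120/100 = 5956/5
Final result = 5956/5

5956/5


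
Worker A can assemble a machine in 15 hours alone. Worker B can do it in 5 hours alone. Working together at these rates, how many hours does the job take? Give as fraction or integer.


Rate of A = 1/15 job per hour
Rate of B = 1/5 job per hour
Combined rate = 1/15 + 1/5
Find common denominator: (5 + 15)/(15*5) = 20/75
Combined rate = 4/15 job per hour
Time together = 1 / (4/15) = 15/4 hours

15/4


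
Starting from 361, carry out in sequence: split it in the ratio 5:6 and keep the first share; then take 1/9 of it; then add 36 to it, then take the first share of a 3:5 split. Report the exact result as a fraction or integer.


Start with 361.
Step 1: Split 5:6, first share = 361 * 5/11 = 1805/11
Step 2: Take 1/9: 1805/11 * 1/9 = 1805/99
Step 3: Add 36: 1805/99+36=5369/99; split 3:5 first = 5369/99*3/8 = 5369/264
Final result = 5369/264

5369/264


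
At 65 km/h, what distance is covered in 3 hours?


Using distance = speed * time
Speed = 65 km/h
Time = 3 hours
Distance = 65 * 3
= 195 km

195


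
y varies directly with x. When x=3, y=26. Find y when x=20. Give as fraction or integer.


Direct proportion: y = kx
Find k: k = 26/3 = 26/3
Compute y at x=20: y = 26/3 * 20
y = 520/3

520/3


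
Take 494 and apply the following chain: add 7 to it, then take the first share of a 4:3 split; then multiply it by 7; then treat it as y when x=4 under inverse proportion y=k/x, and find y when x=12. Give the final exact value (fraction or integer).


Start with 494.
Step 1: Add 7: 494+7=501; split 4:3 first = 501*4/7 = 2004/7
Step 2: Multiply by 7: 2004/7 * 7 = 2004
Step 3: Inverse prop: k = (2004)*4; new y = k/12 = 2004*4/12 = 668
Final result = 668

668


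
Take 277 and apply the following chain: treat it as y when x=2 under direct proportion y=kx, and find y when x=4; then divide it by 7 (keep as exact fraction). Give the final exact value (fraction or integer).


Start with 277.
Step 1: Direct prop: k = (277)/2; new y = k*4 = 277*4/2 = 554
Step 2: Divide by 7: 554 / 7 = 554/7
Final result = 554/7

554/7


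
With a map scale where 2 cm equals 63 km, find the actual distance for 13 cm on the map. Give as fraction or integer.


Map scale: 2 cm = 63 km
Measured distance on map = 13 cm
Set up proportion: 13 * 63 / 2
= 819 / 2
= 819/2 km

819/2


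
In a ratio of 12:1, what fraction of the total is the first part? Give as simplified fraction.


Total parts = 12 + 1 = 13
First part fraction = 12/13
Simplify: 12/13 = 12/13

12/13


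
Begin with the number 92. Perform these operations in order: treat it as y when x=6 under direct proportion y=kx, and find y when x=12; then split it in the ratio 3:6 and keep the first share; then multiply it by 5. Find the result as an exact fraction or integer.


Start with 92.
Step 1: Direct prop: k = (92)/6; new y = k*12 = 92*12/6 = 184
Step 2: Split 3:6, first share = 184 * 3/9 = 184/3
Step 3: Multiply by 5: 184/3 * 5 = 920/3
Final result = 920/3

920/3
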